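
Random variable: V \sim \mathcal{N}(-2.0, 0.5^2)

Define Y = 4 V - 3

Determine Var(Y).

For Y = aV + b: Var(Y) = a² * Var(V)
Var(V) = 0.5^2 = 0.25
Var(Y) = 4² * 0.25 = 16 * 0.25 = 4

4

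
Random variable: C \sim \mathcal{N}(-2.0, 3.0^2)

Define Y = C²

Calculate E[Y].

Using E[X²] = Var(X) + (E[X])²:
E[C] = -2
Var(C) = 3.0^2 = 9
E[C²] = 9 + (-2)² = 9 + 4 = 13

13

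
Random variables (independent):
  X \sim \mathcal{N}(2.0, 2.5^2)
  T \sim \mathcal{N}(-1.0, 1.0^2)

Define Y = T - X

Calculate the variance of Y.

For independent RVs: Var(aX + bY) = a²Var(X) + b²Var(Y)
Var(X) = 6.25
Var(T) = 1
Var(Y) = (-1)²*6.25 + 1²*1
= 1*6.25 + 1*1 = 7.25

7.25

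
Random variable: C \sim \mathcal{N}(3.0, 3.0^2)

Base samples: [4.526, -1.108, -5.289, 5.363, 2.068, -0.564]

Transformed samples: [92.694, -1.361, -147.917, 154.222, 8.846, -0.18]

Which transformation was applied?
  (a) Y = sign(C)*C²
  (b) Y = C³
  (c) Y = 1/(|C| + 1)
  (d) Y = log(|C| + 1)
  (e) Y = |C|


Checking option (b) Y = C³:
  C = 4.526 -> Y = 92.694 ✓
  C = -1.108 -> Y = -1.361 ✓
  C = -5.289 -> Y = -147.917 ✓
All samples match this transformation.

(b) C³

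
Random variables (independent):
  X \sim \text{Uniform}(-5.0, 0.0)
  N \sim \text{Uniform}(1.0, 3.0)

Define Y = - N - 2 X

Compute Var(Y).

For independent RVs: Var(aX + bY) = a²Var(X) + b²Var(Y)
Var(X) = 2.0833333
Var(N) = 0.33333333
Var(Y) = (-2)²*2.0833333 + (-1)²*0.33333333
= 4*2.0833333 + 1*0.33333333 = 8.6666667

8.6666667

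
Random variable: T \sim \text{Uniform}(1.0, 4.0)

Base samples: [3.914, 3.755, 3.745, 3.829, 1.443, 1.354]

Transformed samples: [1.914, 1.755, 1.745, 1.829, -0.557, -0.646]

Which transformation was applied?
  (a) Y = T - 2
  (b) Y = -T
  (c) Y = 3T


Checking option (a) Y = T - 2:
  T = 3.914 -> Y = 1.914 ✓
  T = 3.755 -> Y = 1.755 ✓
  T = 3.745 -> Y = 1.745 ✓
All samples match this transformation.

(a) T - 2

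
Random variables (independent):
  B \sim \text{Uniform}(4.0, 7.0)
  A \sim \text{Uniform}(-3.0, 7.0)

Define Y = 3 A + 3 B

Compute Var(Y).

For independent RVs: Var(aX + bY) = a²Var(X) + b²Var(Y)
Var(B) = 0.75
Var(A) = 8.3333333
Var(Y) = 3²*0.75 + 3²*8.3333333
= 9*0.75 + 9*8.3333333 = 81.75

81.75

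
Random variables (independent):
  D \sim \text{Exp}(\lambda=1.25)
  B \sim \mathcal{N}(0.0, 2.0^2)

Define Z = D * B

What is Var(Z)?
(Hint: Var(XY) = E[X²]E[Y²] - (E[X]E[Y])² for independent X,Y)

Var(XY) = E[X²]E[Y²] - (E[X]E[Y])²
E[D] = 0.8, Var(D) = 0.64
E[B] = 0, Var(B) = 4
E[D²] = 0.64 + 0.8² = 1.28
E[B²] = 4 + 0² = 4
Var(Z) = 1.28*4 - (0.8*0)²
= 5.12 - 0 = 5.12

5.12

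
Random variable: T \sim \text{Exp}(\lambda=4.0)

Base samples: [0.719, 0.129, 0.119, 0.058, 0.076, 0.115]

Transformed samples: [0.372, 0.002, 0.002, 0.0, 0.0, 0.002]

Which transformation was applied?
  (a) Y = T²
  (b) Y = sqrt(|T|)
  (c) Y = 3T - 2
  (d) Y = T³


Checking option (d) Y = T³:
  T = 0.719 -> Y = 0.372 ✓
  T = 0.129 -> Y = 0.002 ✓
  T = 0.119 -> Y = 0.002 ✓
All samples match this transformation.

(d) T³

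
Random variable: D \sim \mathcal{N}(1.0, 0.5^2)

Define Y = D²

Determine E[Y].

Using E[X²] = Var(X) + (E[X])²:
E[D] = 1
Var(D) = 0.5^2 = 0.25
E[D²] = 0.25 + 1² = 0.25 + 1 = 1.25

1.25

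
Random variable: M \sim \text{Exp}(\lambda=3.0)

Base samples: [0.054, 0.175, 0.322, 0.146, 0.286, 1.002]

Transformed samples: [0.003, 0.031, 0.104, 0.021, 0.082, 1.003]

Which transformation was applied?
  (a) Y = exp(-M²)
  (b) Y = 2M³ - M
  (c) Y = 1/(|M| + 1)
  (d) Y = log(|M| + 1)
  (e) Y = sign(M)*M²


Checking option (e) Y = sign(M)*M²:
  M = 0.054 -> Y = 0.003 ✓
  M = 0.175 -> Y = 0.031 ✓
  M = 0.322 -> Y = 0.104 ✓
All samples match this transformation.

(e) sign(M)*M²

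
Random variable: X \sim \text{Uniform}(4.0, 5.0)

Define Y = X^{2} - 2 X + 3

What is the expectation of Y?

E[Y] = 1*E[X²] - 2*E[X] + 3
E[X] = 4.5
E[X²] = Var(X) + (E[X])² = 0.083333333 + 20.25 = 20.333333
E[Y] = 1*20.333333 - 2*4.5 + 3 = 14.333333

14.333333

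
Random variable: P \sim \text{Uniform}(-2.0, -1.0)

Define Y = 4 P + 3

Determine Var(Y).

For Y = aP + b: Var(Y) = a² * Var(P)
Var(P) = (-1 + 2)^2/12 = 0.083333333
Var(Y) = 4² * 0.083333333 = 16 * 0.083333333 = 1.3333333

1.3333333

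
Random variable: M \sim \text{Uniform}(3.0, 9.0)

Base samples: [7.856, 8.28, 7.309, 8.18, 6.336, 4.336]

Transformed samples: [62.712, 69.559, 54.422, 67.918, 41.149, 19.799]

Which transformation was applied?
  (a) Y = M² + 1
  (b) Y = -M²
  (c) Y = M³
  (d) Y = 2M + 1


Checking option (a) Y = M² + 1:
  M = 7.856 -> Y = 62.712 ✓
  M = 8.28 -> Y = 69.559 ✓
  M = 7.309 -> Y = 54.422 ✓
All samples match this transformation.

(a) M² + 1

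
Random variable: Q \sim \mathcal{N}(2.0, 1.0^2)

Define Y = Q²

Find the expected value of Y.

Using E[X²] = Var(X) + (E[X])²:
E[Q] = 2
Var(Q) = 1.0^2 = 1
E[Q²] = 1 + 2² = 1 + 4 = 5

5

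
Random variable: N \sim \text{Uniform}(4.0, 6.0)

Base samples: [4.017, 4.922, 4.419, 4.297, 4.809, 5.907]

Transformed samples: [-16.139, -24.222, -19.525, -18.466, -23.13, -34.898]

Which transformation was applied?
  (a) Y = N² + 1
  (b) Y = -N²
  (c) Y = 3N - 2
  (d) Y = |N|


Checking option (b) Y = -N²:
  N = 4.017 -> Y = -16.139 ✓
  N = 4.922 -> Y = -24.222 ✓
  N = 4.419 -> Y = -19.525 ✓
All samples match this transformation.

(b) -N²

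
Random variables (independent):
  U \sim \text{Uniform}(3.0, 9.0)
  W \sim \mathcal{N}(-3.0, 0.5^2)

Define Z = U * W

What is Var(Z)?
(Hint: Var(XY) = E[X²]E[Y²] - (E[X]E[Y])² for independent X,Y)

Var(XY) = E[X²]E[Y²] - (E[X]E[Y])²
E[U] = 6, Var(U) = 3
E[W] = -3, Var(W) = 0.25
E[U²] = 3 + 6² = 39
E[W²] = 0.25 + (-3)² = 9.25
Var(Z) = 39*9.25 - (6*(-3))²
= 360.75 - 324 = 36.75

36.75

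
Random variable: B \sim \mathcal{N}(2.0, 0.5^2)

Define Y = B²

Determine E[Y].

Using E[X²] = Var(X) + (E[X])²:
E[B] = 2
Var(B) = 0.5^2 = 0.25
E[B²] = 0.25 + 2² = 0.25 + 4 = 4.25

4.25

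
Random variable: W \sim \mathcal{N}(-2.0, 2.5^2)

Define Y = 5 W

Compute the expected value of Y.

For Y = 5W:
E[Y] = 5 * E[W]
E[W] = -2.0 = -2
E[Y] = 5 * (-2) = -10

-10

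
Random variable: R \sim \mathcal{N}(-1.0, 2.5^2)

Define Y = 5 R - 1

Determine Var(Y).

For Y = aR + b: Var(Y) = a² * Var(R)
Var(R) = 2.5^2 = 6.25
Var(Y) = 5² * 6.25 = 25 * 6.25 = 156.25

156.25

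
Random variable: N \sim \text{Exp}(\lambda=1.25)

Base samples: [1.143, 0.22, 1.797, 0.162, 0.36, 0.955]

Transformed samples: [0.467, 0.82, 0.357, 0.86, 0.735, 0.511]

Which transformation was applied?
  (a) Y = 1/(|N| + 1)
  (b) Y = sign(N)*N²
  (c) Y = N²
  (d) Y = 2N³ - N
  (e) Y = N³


Checking option (a) Y = 1/(|N| + 1):
  N = 1.143 -> Y = 0.467 ✓
  N = 0.22 -> Y = 0.82 ✓
  N = 1.797 -> Y = 0.357 ✓
All samples match this transformation.

(a) 1/(|N| + 1)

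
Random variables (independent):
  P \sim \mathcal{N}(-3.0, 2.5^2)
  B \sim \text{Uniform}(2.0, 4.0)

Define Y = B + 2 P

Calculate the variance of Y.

For independent RVs: Var(aX + bY) = a²Var(X) + b²Var(Y)
Var(P) = 6.25
Var(B) = 0.33333333
Var(Y) = 2²*6.25 + 1²*0.33333333
= 4*6.25 + 1*0.33333333 = 25.333333

25.333333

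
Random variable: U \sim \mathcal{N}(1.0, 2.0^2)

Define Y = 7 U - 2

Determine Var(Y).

For Y = aU + b: Var(Y) = a² * Var(U)
Var(U) = 2.0^2 = 4
Var(Y) = 7² * 4 = 49 * 4 = 196

196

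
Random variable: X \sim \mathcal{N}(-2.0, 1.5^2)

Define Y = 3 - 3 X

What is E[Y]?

For Y = -3X + 3:
E[Y] = -3 * E[X] + 3
E[X] = -2.0 = -2
E[Y] = -3 * (-2) + 3 = 9

9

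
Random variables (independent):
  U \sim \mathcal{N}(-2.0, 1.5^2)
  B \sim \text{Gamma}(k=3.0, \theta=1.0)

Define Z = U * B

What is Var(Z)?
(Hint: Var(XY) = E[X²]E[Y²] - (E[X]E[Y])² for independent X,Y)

Var(XY) = E[X²]E[Y²] - (E[X]E[Y])²
E[U] = -2, Var(U) = 2.25
E[B] = 3, Var(B) = 3
E[U²] = 2.25 + (-2)² = 6.25
E[B²] = 3 + 3² = 12
Var(Z) = 6.25*12 - (-2*3)²
= 75 - 36 = 39

39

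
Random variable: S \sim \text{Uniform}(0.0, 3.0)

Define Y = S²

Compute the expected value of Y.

E[S²] = Var(S) + (E[S])² = 0.75 + 2.25 = 3

3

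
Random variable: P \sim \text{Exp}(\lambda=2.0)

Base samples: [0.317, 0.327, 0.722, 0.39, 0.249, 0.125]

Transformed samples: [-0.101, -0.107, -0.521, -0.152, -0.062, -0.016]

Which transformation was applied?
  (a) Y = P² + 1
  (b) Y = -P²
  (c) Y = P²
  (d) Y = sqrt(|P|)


Checking option (b) Y = -P²:
  P = 0.317 -> Y = -0.101 ✓
  P = 0.327 -> Y = -0.107 ✓
  P = 0.722 -> Y = -0.521 ✓
All samples match this transformation.

(b) -P²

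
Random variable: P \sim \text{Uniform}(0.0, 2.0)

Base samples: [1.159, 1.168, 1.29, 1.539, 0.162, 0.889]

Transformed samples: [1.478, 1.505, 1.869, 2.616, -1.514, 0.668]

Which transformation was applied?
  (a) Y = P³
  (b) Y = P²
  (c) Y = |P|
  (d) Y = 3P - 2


Checking option (d) Y = 3P - 2:
  P = 1.159 -> Y = 1.478 ✓
  P = 1.168 -> Y = 1.505 ✓
  P = 1.29 -> Y = 1.869 ✓
All samples match this transformation.

(d) 3P - 2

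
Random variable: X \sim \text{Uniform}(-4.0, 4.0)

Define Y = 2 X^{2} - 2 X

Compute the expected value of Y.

E[Y] = 2*E[X²] - 2*E[X]
E[X] = 0
E[X²] = Var(X) + (E[X])² = 5.3333333 + 0 = 5.3333333
E[Y] = 2*5.3333333 - 2*0 = 10.666667

10.666667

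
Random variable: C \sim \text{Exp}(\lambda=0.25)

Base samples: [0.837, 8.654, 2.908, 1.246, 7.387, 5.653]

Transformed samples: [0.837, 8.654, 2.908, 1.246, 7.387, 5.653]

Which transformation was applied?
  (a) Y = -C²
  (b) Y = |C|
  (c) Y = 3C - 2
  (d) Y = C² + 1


Checking option (b) Y = |C|:
  C = 0.837 -> Y = 0.837 ✓
  C = 8.654 -> Y = 8.654 ✓
  C = 2.908 -> Y = 2.908 ✓
All samples match this transformation.

(b) |C|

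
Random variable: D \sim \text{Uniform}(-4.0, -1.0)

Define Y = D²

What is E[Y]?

E[D²] = Var(D) + (E[D])² = 0.75 + 6.25 = 7

7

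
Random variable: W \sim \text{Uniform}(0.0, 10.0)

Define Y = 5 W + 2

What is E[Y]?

For Y = 5W + 2:
E[Y] = 5 * E[W] + 2
E[W] = (0 + 10)/2 = 5
E[Y] = 5 * 5 + 2 = 27

27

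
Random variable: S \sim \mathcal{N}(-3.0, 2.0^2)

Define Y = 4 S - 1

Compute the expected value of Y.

For Y = 4S - 1:
E[Y] = 4 * E[S] - 1
E[S] = -3.0 = -3
E[Y] = 4 * (-3) - 1 = -13

-13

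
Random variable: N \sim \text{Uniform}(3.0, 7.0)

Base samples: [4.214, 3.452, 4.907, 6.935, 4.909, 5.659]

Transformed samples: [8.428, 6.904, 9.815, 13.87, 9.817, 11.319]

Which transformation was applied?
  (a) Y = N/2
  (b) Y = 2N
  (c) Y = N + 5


Checking option (b) Y = 2N:
  N = 4.214 -> Y = 8.428 ✓
  N = 3.452 -> Y = 6.904 ✓
  N = 4.907 -> Y = 9.815 ✓
All samples match this transformation.

(b) 2N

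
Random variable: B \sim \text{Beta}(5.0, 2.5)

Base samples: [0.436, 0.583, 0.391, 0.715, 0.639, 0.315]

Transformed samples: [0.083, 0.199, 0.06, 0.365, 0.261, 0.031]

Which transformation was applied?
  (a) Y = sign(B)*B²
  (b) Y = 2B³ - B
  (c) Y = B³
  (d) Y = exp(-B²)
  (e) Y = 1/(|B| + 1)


Checking option (c) Y = B³:
  B = 0.436 -> Y = 0.083 ✓
  B = 0.583 -> Y = 0.199 ✓
  B = 0.391 -> Y = 0.06 ✓
All samples match this transformation.

(c) B³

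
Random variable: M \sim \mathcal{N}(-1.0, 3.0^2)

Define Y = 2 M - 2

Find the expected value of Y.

For Y = 2M - 2:
E[Y] = 2 * E[M] - 2
E[M] = -1.0 = -1
E[Y] = 2 * (-1) - 2 = -4

-4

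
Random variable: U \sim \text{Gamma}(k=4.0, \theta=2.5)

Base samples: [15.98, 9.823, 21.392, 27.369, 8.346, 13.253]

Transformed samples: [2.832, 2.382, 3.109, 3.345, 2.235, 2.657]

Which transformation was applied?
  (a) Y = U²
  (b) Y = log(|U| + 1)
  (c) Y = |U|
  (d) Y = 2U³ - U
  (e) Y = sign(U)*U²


Checking option (b) Y = log(|U| + 1):
  U = 15.98 -> Y = 2.832 ✓
  U = 9.823 -> Y = 2.382 ✓
  U = 21.392 -> Y = 3.109 ✓
All samples match this transformation.

(b) log(|U| + 1)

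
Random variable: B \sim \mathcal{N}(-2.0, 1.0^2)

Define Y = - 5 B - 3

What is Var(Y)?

For Y = aB + b: Var(Y) = a² * Var(B)
Var(B) = 1.0^2 = 1
Var(Y) = (-5)² * 1 = 25 * 1 = 25

25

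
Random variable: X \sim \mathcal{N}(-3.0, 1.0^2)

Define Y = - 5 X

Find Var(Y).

For Y = aX + b: Var(Y) = a² * Var(X)
Var(X) = 1.0^2 = 1
Var(Y) = (-5)² * 1 = 25 * 1 = 25

25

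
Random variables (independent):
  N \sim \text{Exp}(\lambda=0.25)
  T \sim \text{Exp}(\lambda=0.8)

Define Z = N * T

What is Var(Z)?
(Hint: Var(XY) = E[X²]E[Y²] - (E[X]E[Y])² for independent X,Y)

Var(XY) = E[X²]E[Y²] - (E[X]E[Y])²
E[N] = 4, Var(N) = 16
E[T] = 1.25, Var(T) = 1.5625
E[N²] = 16 + 4² = 32
E[T²] = 1.5625 + 1.25² = 3.125
Var(Z) = 32*3.125 - (4*1.25)²
= 100 - 25 = 75

75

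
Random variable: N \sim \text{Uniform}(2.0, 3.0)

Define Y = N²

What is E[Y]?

Using E[X²] = Var(X) + (E[X])²:
E[N] = 2.5
Var(N) = (3 - 2)^2/12 = 0.083333333
E[N²] = 0.083333333 + 2.5² = 0.083333333 + 6.25 = 6.3333333

6.3333333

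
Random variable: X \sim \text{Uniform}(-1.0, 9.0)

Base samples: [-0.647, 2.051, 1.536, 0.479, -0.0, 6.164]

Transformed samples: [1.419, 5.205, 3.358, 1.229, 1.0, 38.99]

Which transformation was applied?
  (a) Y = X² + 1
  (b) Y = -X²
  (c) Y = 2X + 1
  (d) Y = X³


Checking option (a) Y = X² + 1:
  X = -0.647 -> Y = 1.419 ✓
  X = 2.051 -> Y = 5.205 ✓
  X = 1.536 -> Y = 3.358 ✓
All samples match this transformation.

(a) X² + 1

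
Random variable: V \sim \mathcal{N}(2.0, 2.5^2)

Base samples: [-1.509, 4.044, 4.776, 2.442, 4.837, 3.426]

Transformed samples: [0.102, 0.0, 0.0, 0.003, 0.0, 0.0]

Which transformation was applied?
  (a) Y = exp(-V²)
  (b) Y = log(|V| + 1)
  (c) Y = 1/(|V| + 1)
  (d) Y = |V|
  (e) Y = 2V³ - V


Checking option (a) Y = exp(-V²):
  V = -1.509 -> Y = 0.102 ✓
  V = 4.044 -> Y = 0.0 ✓
  V = 4.776 -> Y = 0.0 ✓
All samples match this transformation.

(a) exp(-V²)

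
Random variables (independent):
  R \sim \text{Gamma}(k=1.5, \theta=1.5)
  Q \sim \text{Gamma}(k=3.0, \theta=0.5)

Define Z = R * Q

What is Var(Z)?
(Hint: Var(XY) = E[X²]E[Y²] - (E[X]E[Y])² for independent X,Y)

Var(XY) = E[X²]E[Y²] - (E[X]E[Y])²
E[R] = 2.25, Var(R) = 3.375
E[Q] = 1.5, Var(Q) = 0.75
E[R²] = 3.375 + 2.25² = 8.4375
E[Q²] = 0.75 + 1.5² = 3
Var(Z) = 8.4375*3 - (2.25*1.5)²
= 25.3125 - 11.390625 = 13.921875

13.921875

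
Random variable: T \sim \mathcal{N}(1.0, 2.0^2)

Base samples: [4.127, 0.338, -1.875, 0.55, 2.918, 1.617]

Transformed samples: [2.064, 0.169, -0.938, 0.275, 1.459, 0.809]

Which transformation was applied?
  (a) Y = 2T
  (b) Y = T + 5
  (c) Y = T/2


Checking option (c) Y = T/2:
  T = 4.127 -> Y = 2.064 ✓
  T = 0.338 -> Y = 0.169 ✓
  T = -1.875 -> Y = -0.938 ✓
All samples match this transformation.

(c) T/2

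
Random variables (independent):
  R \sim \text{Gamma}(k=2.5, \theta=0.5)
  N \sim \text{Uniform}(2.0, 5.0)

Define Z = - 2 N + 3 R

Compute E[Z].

E[Z] = 3*E[R] - 2*E[N]
E[R] = 1.25
E[N] = 3.5
E[Z] = 3*1.25 - 2*3.5 = -3.25

-3.25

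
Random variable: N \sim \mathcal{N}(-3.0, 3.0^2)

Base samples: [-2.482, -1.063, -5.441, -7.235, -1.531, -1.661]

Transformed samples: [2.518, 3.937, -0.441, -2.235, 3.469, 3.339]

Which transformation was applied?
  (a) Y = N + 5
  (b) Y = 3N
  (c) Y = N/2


Checking option (a) Y = N + 5:
  N = -2.482 -> Y = 2.518 ✓
  N = -1.063 -> Y = 3.937 ✓
  N = -5.441 -> Y = -0.441 ✓
All samples match this transformation.

(a) N + 5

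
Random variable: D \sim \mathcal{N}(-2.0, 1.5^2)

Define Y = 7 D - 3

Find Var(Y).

For Y = aD + b: Var(Y) = a² * Var(D)
Var(D) = 1.5^2 = 2.25
Var(Y) = 7² * 2.25 = 49 * 2.25 = 110.25

110.25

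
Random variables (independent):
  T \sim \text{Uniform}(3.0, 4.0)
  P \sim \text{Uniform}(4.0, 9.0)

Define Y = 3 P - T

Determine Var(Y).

For independent RVs: Var(aX + bY) = a²Var(X) + b²Var(Y)
Var(T) = 0.083333333
Var(P) = 2.0833333
Var(Y) = (-1)²*0.083333333 + 3²*2.0833333
= 1*0.083333333 + 9*2.0833333 = 18.833333

18.833333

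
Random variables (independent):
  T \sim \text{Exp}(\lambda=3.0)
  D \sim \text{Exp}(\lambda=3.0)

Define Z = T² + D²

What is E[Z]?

E[Z] = E[T²] + E[D²]
E[T²] = Var(T) + E[T]² = 0.11111111 + 0.11111111 = 0.22222222
E[D²] = Var(D) + E[D]² = 0.11111111 + 0.11111111 = 0.22222222
E[Z] = 0.22222222 + 0.22222222 = 0.44444444

0.44444444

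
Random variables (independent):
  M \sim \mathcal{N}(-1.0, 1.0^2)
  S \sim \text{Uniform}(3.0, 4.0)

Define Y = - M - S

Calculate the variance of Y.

For independent RVs: Var(aX + bY) = a²Var(X) + b²Var(Y)
Var(M) = 1
Var(S) = 0.083333333
Var(Y) = (-1)²*1 + (-1)²*0.083333333
= 1*1 + 1*0.083333333 = 1.0833333

1.0833333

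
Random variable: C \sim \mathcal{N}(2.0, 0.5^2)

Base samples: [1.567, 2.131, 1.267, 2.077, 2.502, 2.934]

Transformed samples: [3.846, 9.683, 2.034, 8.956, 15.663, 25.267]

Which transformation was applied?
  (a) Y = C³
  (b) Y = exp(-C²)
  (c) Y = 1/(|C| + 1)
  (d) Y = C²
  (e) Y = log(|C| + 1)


Checking option (a) Y = C³:
  C = 1.567 -> Y = 3.846 ✓
  C = 2.131 -> Y = 9.683 ✓
  C = 1.267 -> Y = 2.034 ✓
All samples match this transformation.

(a) C³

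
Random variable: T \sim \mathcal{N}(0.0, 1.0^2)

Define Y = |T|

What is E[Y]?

For X ~ N(0, 1.0²), E[|X|] = sigma * sqrt(2/pi)
= 1.0 * sqrt(2/pi) = 0.79788456

0.79788456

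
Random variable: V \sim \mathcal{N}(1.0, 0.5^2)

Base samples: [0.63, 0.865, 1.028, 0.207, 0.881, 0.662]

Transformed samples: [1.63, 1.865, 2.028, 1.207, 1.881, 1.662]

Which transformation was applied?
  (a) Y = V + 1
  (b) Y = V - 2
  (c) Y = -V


Checking option (a) Y = V + 1:
  V = 0.63 -> Y = 1.63 ✓
  V = 0.865 -> Y = 1.865 ✓
  V = 1.028 -> Y = 2.028 ✓
All samples match this transformation.

(a) V + 1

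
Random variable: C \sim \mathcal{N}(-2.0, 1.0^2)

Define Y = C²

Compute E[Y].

E[C²] = Var(C) + (E[C])² = 1 + 4 = 5

5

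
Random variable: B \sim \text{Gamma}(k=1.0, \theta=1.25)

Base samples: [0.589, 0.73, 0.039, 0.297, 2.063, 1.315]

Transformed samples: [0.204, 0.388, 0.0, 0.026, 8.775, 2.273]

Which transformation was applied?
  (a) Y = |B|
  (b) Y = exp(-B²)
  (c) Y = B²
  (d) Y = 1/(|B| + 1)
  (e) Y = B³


Checking option (e) Y = B³:
  B = 0.589 -> Y = 0.204 ✓
  B = 0.73 -> Y = 0.388 ✓
  B = 0.039 -> Y = 0.0 ✓
All samples match this transformation.

(e) B³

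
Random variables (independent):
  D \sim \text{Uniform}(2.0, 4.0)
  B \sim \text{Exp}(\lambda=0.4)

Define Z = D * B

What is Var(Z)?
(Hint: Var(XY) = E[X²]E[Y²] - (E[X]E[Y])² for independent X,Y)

Var(XY) = E[X²]E[Y²] - (E[X]E[Y])²
E[D] = 3, Var(D) = 0.33333333
E[B] = 2.5, Var(B) = 6.25
E[D²] = 0.33333333 + 3² = 9.3333333
E[B²] = 6.25 + 2.5² = 12.5
Var(Z) = 9.3333333*12.5 - (3*2.5)²
= 116.66667 - 56.25 = 60.416667

60.416667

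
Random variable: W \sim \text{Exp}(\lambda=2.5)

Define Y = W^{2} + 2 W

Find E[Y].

E[Y] = 1*E[W²] + 2*E[W]
E[W] = 0.4
E[W²] = Var(W) + (E[W])² = 0.16 + 0.16 = 0.32
E[Y] = 1*0.32 + 2*0.4 = 1.12

1.12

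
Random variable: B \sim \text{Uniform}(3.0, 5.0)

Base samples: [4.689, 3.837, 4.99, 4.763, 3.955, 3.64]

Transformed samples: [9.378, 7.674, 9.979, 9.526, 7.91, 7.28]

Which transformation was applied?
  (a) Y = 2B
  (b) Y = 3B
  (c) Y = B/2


Checking option (a) Y = 2B:
  B = 4.689 -> Y = 9.378 ✓
  B = 3.837 -> Y = 7.674 ✓
  B = 4.99 -> Y = 9.979 ✓
All samples match this transformation.

(a) 2B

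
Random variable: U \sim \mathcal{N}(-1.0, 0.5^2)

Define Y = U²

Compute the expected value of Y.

Using E[X²] = Var(X) + (E[X])²:
E[U] = -1
Var(U) = 0.5^2 = 0.25
E[U²] = 0.25 + (-1)² = 0.25 + 1 = 1.25

1.25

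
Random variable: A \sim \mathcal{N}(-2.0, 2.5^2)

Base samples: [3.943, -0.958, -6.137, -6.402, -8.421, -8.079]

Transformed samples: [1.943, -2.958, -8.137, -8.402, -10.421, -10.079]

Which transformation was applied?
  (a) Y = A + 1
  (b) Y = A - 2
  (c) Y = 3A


Checking option (b) Y = A - 2:
  A = 3.943 -> Y = 1.943 ✓
  A = -0.958 -> Y = -2.958 ✓
  A = -6.137 -> Y = -8.137 ✓
All samples match this transformation.

(b) A - 2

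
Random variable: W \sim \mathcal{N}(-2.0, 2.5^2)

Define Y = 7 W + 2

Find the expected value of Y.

For Y = 7W + 2:
E[Y] = 7 * E[W] + 2
E[W] = -2.0 = -2
E[Y] = 7 * (-2) + 2 = -12

-12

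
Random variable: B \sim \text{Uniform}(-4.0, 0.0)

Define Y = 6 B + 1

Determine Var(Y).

For Y = aB + b: Var(Y) = a² * Var(B)
Var(B) = (0 + 4)^2/12 = 1.3333333
Var(Y) = 6² * 1.3333333 = 36 * 1.3333333 = 48

48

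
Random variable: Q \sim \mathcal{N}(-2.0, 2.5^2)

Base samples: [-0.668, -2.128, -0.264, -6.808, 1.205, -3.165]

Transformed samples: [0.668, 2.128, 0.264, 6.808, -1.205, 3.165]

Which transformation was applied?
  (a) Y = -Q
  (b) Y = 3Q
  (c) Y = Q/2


Checking option (a) Y = -Q:
  Q = -0.668 -> Y = 0.668 ✓
  Q = -2.128 -> Y = 2.128 ✓
  Q = -0.264 -> Y = 0.264 ✓
All samples match this transformation.

(a) -Q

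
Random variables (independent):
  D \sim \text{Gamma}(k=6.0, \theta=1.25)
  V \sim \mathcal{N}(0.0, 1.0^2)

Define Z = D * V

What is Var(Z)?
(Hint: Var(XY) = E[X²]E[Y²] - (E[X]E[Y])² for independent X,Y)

Var(XY) = E[X²]E[Y²] - (E[X]E[Y])²
E[D] = 7.5, Var(D) = 9.375
E[V] = 0, Var(V) = 1
E[D²] = 9.375 + 7.5² = 65.625
E[V²] = 1 + 0² = 1
Var(Z) = 65.625*1 - (7.5*0)²
= 65.625 - 0 = 65.625

65.625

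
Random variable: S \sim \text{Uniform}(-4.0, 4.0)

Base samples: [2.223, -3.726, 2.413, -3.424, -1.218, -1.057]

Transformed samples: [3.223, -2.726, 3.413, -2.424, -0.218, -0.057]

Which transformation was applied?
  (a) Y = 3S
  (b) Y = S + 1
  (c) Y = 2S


Checking option (b) Y = S + 1:
  S = 2.223 -> Y = 3.223 ✓
  S = -3.726 -> Y = -2.726 ✓
  S = 2.413 -> Y = 3.413 ✓
All samples match this transformation.

(b) S + 1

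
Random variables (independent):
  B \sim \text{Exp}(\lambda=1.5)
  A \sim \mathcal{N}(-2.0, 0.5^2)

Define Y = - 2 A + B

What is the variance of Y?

For independent RVs: Var(aX + bY) = a²Var(X) + b²Var(Y)
Var(B) = 0.44444444
Var(A) = 0.25
Var(Y) = 1²*0.44444444 + (-2)²*0.25
= 1*0.44444444 + 4*0.25 = 1.4444444

1.4444444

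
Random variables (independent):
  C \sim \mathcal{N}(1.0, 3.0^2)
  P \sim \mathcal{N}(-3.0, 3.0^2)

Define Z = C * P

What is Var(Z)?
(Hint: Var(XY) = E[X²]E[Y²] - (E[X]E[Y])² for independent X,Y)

Var(XY) = E[X²]E[Y²] - (E[X]E[Y])²
E[C] = 1, Var(C) = 9
E[P] = -3, Var(P) = 9
E[C²] = 9 + 1² = 10
E[P²] = 9 + (-3)² = 18
Var(Z) = 10*18 - (1*(-3))²
= 180 - 9 = 171

171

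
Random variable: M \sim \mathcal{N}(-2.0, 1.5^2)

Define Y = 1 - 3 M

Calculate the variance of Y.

For Y = aM + b: Var(Y) = a² * Var(M)
Var(M) = 1.5^2 = 2.25
Var(Y) = (-3)² * 2.25 = 9 * 2.25 = 20.25

20.25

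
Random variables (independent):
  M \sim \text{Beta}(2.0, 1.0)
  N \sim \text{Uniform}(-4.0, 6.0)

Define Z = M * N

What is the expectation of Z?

For independent RVs: E[XY] = E[X]*E[Y]
E[M] = 0.66666667
E[N] = 1
E[Z] = 0.66666667 * 1 = 0.66666667

0.66666667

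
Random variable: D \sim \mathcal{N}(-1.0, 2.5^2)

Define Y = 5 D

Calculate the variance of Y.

For Y = aD + b: Var(Y) = a² * Var(D)
Var(D) = 2.5^2 = 6.25
Var(Y) = 5² * 6.25 = 25 * 6.25 = 156.25

156.25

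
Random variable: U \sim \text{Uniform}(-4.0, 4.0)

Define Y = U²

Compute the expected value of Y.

E[U²] = Var(U) + (E[U])² = 5.3333333 + 0 = 5.3333333

5.3333333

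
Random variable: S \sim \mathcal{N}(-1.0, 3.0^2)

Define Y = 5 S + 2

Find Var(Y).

For Y = aS + b: Var(Y) = a² * Var(S)
Var(S) = 3.0^2 = 9
Var(Y) = 5² * 9 = 25 * 9 = 225

225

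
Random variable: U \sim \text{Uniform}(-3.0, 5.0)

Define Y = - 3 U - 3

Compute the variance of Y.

For Y = aU + b: Var(Y) = a² * Var(U)
Var(U) = (5 + 3)^2/12 = 5.3333333
Var(Y) = (-3)² * 5.3333333 = 9 * 5.3333333 = 48

48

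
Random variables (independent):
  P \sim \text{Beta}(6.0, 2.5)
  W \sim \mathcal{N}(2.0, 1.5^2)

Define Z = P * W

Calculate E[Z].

For independent RVs: E[XY] = E[X]*E[Y]
E[P] = 0.70588235
E[W] = 2
E[Z] = 0.70588235 * 2 = 1.4117647

1.4117647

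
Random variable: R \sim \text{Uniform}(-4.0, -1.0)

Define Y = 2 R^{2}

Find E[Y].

E[Y] = 2*E[R²]
E[R] = -2.5
E[R²] = Var(R) + (E[R])² = 0.75 + 6.25 = 7
E[Y] = 2*7 = 14

14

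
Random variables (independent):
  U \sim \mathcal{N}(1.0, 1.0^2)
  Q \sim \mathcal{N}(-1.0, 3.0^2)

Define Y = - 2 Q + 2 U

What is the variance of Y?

For independent RVs: Var(aX + bY) = a²Var(X) + b²Var(Y)
Var(U) = 1
Var(Q) = 9
Var(Y) = 2²*1 + (-2)²*9
= 4*1 + 4*9 = 40

40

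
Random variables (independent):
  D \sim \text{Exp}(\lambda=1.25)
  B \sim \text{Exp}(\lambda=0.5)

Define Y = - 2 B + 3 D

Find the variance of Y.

For independent RVs: Var(aX + bY) = a²Var(X) + b²Var(Y)
Var(D) = 0.64
Var(B) = 4
Var(Y) = 3²*0.64 + (-2)²*4
= 9*0.64 + 4*4 = 21.76

21.76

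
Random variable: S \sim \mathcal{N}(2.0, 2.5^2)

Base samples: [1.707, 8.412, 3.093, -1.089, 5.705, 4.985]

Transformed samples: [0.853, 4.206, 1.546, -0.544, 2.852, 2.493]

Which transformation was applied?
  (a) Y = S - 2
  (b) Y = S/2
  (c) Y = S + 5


Checking option (b) Y = S/2:
  S = 1.707 -> Y = 0.853 ✓
  S = 8.412 -> Y = 4.206 ✓
  S = 3.093 -> Y = 1.546 ✓
All samples match this transformation.

(b) S/2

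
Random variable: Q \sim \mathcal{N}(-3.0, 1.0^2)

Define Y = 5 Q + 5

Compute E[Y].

For Y = 5Q + 5:
E[Y] = 5 * E[Q] + 5
E[Q] = -3.0 = -3
E[Y] = 5 * (-3) + 5 = -10

-10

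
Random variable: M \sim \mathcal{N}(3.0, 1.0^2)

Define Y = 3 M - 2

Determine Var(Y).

For Y = aM + b: Var(Y) = a² * Var(M)
Var(M) = 1.0^2 = 1
Var(Y) = 3² * 1 = 9 * 1 = 9

9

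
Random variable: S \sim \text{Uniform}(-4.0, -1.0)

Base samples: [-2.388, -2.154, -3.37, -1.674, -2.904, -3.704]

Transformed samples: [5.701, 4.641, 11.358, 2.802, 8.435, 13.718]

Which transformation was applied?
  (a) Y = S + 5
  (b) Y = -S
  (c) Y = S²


Checking option (c) Y = S²:
  S = -2.388 -> Y = 5.701 ✓
  S = -2.154 -> Y = 4.641 ✓
  S = -3.37 -> Y = 11.358 ✓
All samples match this transformation.

(c) S²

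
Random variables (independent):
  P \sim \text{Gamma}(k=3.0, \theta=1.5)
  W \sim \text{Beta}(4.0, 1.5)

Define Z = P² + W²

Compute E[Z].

E[Z] = E[P²] + E[W²]
E[P²] = Var(P) + E[P]² = 6.75 + 20.25 = 27
E[W²] = Var(W) + E[W]² = 0.03051494 + 0.52892562 = 0.55944056
E[Z] = 27 + 0.55944056 = 27.559441

27.559441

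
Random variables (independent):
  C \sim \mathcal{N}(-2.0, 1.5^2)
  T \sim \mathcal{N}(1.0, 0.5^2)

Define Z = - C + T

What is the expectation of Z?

E[Z] = -1*E[C] + 1*E[T]
E[C] = -2
E[T] = 1
E[Z] = -1*(-2) + 1*1 = 3

3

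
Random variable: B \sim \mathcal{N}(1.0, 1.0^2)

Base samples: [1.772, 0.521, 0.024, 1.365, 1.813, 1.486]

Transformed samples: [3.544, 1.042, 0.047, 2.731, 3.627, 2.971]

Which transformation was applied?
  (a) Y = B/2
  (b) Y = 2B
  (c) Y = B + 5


Checking option (b) Y = 2B:
  B = 1.772 -> Y = 3.544 ✓
  B = 0.521 -> Y = 1.042 ✓
  B = 0.024 -> Y = 0.047 ✓
All samples match this transformation.

(b) 2B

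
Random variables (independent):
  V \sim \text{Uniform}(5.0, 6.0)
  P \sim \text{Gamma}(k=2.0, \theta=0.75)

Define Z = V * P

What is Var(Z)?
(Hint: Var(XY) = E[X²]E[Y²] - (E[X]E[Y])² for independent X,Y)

Var(XY) = E[X²]E[Y²] - (E[X]E[Y])²
E[V] = 5.5, Var(V) = 0.083333333
E[P] = 1.5, Var(P) = 1.125
E[V²] = 0.083333333 + 5.5² = 30.333333
E[P²] = 1.125 + 1.5² = 3.375
Var(Z) = 30.333333*3.375 - (5.5*1.5)²
= 102.375 - 68.0625 = 34.3125

34.3125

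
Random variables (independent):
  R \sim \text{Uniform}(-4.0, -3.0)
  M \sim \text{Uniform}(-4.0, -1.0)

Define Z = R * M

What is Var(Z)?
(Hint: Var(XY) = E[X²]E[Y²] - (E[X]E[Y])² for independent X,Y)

Var(XY) = E[X²]E[Y²] - (E[X]E[Y])²
E[R] = -3.5, Var(R) = 0.083333333
E[M] = -2.5, Var(M) = 0.75
E[R²] = 0.083333333 + (-3.5)² = 12.333333
E[M²] = 0.75 + (-2.5)² = 7
Var(Z) = 12.333333*7 - (-3.5*(-2.5))²
= 86.333333 - 76.5625 = 9.7708333

9.7708333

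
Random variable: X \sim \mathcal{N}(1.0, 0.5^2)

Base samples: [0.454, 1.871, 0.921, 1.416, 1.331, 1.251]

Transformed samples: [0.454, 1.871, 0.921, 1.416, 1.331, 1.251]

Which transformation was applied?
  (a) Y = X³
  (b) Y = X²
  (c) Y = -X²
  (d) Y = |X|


Checking option (d) Y = |X|:
  X = 0.454 -> Y = 0.454 ✓
  X = 1.871 -> Y = 1.871 ✓
  X = 0.921 -> Y = 0.921 ✓
All samples match this transformation.

(d) |X|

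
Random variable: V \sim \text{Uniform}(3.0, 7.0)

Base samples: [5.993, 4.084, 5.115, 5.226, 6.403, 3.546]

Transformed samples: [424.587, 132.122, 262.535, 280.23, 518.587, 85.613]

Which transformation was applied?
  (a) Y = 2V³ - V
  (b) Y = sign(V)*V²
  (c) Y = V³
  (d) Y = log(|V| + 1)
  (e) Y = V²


Checking option (a) Y = 2V³ - V:
  V = 5.993 -> Y = 424.587 ✓
  V = 4.084 -> Y = 132.122 ✓
  V = 5.115 -> Y = 262.535 ✓
All samples match this transformation.

(a) 2V³ - V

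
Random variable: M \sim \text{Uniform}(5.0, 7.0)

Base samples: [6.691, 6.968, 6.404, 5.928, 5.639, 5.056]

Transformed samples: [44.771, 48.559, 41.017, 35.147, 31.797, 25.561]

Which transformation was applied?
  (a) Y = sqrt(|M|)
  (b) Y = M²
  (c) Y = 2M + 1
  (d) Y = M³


Checking option (b) Y = M²:
  M = 6.691 -> Y = 44.771 ✓
  M = 6.968 -> Y = 48.559 ✓
  M = 6.404 -> Y = 41.017 ✓
All samples match this transformation.

(b) M²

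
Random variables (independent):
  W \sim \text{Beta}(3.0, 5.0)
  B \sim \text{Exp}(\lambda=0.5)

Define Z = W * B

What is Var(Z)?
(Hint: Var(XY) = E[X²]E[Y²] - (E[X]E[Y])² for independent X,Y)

Var(XY) = E[X²]E[Y²] - (E[X]E[Y])²
E[W] = 0.375, Var(W) = 0.026041667
E[B] = 2, Var(B) = 4
E[W²] = 0.026041667 + 0.375² = 0.16666667
E[B²] = 4 + 2² = 8
Var(Z) = 0.16666667*8 - (0.375*2)²
= 1.3333333 - 0.5625 = 0.77083333

0.77083333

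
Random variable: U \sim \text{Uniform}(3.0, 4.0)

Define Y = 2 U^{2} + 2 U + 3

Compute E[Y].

E[Y] = 2*E[U²] + 2*E[U] + 3
E[U] = 3.5
E[U²] = Var(U) + (E[U])² = 0.083333333 + 12.25 = 12.333333
E[Y] = 2*12.333333 + 2*3.5 + 3 = 34.666667

34.666667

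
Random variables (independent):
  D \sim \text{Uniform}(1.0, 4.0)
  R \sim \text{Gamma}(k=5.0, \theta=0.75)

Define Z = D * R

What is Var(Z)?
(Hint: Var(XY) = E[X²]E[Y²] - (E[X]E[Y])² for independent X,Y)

Var(XY) = E[X²]E[Y²] - (E[X]E[Y])²
E[D] = 2.5, Var(D) = 0.75
E[R] = 3.75, Var(R) = 2.8125
E[D²] = 0.75 + 2.5² = 7
E[R²] = 2.8125 + 3.75² = 16.875
Var(Z) = 7*16.875 - (2.5*3.75)²
= 118.125 - 87.890625 = 30.234375

30.234375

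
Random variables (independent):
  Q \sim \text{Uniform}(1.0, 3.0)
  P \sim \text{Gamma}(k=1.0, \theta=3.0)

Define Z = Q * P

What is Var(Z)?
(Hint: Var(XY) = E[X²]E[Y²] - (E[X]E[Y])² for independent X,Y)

Var(XY) = E[X²]E[Y²] - (E[X]E[Y])²
E[Q] = 2, Var(Q) = 0.33333333
E[P] = 3, Var(P) = 9
E[Q²] = 0.33333333 + 2² = 4.3333333
E[P²] = 9 + 3² = 18
Var(Z) = 4.3333333*18 - (2*3)²
= 78 - 36 = 42

42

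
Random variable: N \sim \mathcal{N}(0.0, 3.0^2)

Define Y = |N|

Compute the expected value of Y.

For X ~ N(0, 3.0²), E[|X|] = sigma * sqrt(2/pi)
= 3.0 * sqrt(2/pi) = 2.3936537

2.3936537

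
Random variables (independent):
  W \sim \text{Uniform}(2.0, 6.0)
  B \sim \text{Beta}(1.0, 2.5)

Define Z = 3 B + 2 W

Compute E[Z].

E[Z] = 2*E[W] + 3*E[B]
E[W] = 4
E[B] = 0.28571429
E[Z] = 2*4 + 3*0.28571429 = 8.8571429

8.8571429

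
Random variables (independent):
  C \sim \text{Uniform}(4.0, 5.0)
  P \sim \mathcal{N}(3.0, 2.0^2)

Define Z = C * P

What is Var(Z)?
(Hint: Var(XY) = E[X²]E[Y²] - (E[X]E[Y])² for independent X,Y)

Var(XY) = E[X²]E[Y²] - (E[X]E[Y])²
E[C] = 4.5, Var(C) = 0.083333333
E[P] = 3, Var(P) = 4
E[C²] = 0.083333333 + 4.5² = 20.333333
E[P²] = 4 + 3² = 13
Var(Z) = 20.333333*13 - (4.5*3)²
= 264.33333 - 182.25 = 82.083333

82.083333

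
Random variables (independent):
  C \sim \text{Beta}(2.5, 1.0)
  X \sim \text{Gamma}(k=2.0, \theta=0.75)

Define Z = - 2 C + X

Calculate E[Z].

E[Z] = -2*E[C] + 1*E[X]
E[C] = 0.71428571
E[X] = 1.5
E[Z] = -2*0.71428571 + 1*1.5 = 0.071428571

0.071428571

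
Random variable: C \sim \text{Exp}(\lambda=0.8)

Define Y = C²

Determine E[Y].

E[C²] = Var(C) + (E[C])² = 1.5625 + 1.5625 = 3.125

3.125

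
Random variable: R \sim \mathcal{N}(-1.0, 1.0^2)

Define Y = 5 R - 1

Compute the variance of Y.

For Y = aR + b: Var(Y) = a² * Var(R)
Var(R) = 1.0^2 = 1
Var(Y) = 5² * 1 = 25 * 1 = 25

25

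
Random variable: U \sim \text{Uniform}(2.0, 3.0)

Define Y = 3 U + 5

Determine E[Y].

For Y = 3U + 5:
E[Y] = 3 * E[U] + 5
E[U] = (2 + 3)/2 = 2.5
E[Y] = 3 * 2.5 + 5 = 12.5

12.5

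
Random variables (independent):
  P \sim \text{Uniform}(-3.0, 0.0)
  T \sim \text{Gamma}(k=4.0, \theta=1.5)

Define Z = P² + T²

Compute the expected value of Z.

E[Z] = E[P²] + E[T²]
E[P²] = Var(P) + E[P]² = 0.75 + 2.25 = 3
E[T²] = Var(T) + E[T]² = 9 + 36 = 45
E[Z] = 3 + 45 = 48

48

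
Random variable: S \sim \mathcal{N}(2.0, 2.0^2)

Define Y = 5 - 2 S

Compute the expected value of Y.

For Y = -2S + 5:
E[Y] = -2 * E[S] + 5
E[S] = 2.0 = 2
E[Y] = -2 * 2 + 5 = 1

1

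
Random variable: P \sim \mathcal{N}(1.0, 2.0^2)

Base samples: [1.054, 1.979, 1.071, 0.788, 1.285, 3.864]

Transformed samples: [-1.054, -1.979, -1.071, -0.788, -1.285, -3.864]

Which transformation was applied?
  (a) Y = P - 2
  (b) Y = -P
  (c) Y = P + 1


Checking option (b) Y = -P:
  P = 1.054 -> Y = -1.054 ✓
  P = 1.979 -> Y = -1.979 ✓
  P = 1.071 -> Y = -1.071 ✓
All samples match this transformation.

(b) -P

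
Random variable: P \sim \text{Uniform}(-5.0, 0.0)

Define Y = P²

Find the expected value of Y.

E[P²] = Var(P) + (E[P])² = 2.0833333 + 6.25 = 8.3333333

8.3333333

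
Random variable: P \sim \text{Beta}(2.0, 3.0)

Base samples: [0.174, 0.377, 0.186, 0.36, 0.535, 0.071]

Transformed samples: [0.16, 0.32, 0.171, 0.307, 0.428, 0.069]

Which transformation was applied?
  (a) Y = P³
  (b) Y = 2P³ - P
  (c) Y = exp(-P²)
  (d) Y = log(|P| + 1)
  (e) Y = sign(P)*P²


Checking option (d) Y = log(|P| + 1):
  P = 0.174 -> Y = 0.16 ✓
  P = 0.377 -> Y = 0.32 ✓
  P = 0.186 -> Y = 0.171 ✓
All samples match this transformation.

(d) log(|P| + 1)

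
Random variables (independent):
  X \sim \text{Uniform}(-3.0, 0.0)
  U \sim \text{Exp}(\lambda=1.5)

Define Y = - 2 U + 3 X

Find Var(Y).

For independent RVs: Var(aX + bY) = a²Var(X) + b²Var(Y)
Var(X) = 0.75
Var(U) = 0.44444444
Var(Y) = 3²*0.75 + (-2)²*0.44444444
= 9*0.75 + 4*0.44444444 = 8.5277778

8.5277778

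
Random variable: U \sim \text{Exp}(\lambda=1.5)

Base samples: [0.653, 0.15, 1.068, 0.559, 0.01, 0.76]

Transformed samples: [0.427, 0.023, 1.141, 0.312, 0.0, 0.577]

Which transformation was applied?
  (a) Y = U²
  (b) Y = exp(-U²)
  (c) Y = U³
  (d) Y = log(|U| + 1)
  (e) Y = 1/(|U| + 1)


Checking option (a) Y = U²:
  U = 0.653 -> Y = 0.427 ✓
  U = 0.15 -> Y = 0.023 ✓
  U = 1.068 -> Y = 1.141 ✓
All samples match this transformation.

(a) U²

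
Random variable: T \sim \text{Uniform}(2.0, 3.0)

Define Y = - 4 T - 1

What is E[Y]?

For Y = -4T - 1:
E[Y] = -4 * E[T] - 1
E[T] = (2 + 3)/2 = 2.5
E[Y] = -4 * 2.5 - 1 = -11

-11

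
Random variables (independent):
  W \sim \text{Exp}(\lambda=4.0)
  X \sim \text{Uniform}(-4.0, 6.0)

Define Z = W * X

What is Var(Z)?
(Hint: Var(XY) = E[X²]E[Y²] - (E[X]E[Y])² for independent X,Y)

Var(XY) = E[X²]E[Y²] - (E[X]E[Y])²
E[W] = 0.25, Var(W) = 0.0625
E[X] = 1, Var(X) = 8.3333333
E[W²] = 0.0625 + 0.25² = 0.125
E[X²] = 8.3333333 + 1² = 9.3333333
Var(Z) = 0.125*9.3333333 - (0.25*1)²
= 1.1666667 - 0.0625 = 1.1041667

1.1041667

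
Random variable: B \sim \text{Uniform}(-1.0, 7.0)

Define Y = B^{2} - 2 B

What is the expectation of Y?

E[Y] = 1*E[B²] - 2*E[B]
E[B] = 3
E[B²] = Var(B) + (E[B])² = 5.3333333 + 9 = 14.333333
E[Y] = 1*14.333333 - 2*3 = 8.3333333

8.3333333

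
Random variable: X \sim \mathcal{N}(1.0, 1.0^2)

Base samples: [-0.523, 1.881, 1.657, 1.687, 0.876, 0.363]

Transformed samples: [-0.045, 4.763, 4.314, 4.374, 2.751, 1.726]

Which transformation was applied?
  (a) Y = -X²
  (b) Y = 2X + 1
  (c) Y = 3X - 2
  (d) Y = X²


Checking option (b) Y = 2X + 1:
  X = -0.523 -> Y = -0.045 ✓
  X = 1.881 -> Y = 4.763 ✓
  X = 1.657 -> Y = 4.314 ✓
All samples match this transformation.

(b) 2X + 1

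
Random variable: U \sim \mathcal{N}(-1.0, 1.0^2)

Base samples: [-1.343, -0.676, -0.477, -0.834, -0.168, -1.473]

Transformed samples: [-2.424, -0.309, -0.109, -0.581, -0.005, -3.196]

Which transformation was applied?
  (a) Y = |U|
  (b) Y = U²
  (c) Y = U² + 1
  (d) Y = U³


Checking option (d) Y = U³:
  U = -1.343 -> Y = -2.424 ✓
  U = -0.676 -> Y = -0.309 ✓
  U = -0.477 -> Y = -0.109 ✓
All samples match this transformation.

(d) U³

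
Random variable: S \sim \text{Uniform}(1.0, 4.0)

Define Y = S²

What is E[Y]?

E[S²] = Var(S) + (E[S])² = 0.75 + 6.25 = 7

7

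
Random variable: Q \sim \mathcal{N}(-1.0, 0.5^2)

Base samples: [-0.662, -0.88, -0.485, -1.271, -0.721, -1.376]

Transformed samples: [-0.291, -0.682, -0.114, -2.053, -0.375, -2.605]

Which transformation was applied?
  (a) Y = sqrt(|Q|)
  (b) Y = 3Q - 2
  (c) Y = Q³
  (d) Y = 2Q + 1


Checking option (c) Y = Q³:
  Q = -0.662 -> Y = -0.291 ✓
  Q = -0.88 -> Y = -0.682 ✓
  Q = -0.485 -> Y = -0.114 ✓
All samples match this transformation.

(c) Q³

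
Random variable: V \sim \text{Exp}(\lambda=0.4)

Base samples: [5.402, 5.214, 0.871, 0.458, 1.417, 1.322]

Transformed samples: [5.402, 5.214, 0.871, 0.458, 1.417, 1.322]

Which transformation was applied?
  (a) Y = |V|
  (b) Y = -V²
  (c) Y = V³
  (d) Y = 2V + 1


Checking option (a) Y = |V|:
  V = 5.402 -> Y = 5.402 ✓
  V = 5.214 -> Y = 5.214 ✓
  V = 0.871 -> Y = 0.871 ✓
All samples match this transformation.

(a) |V|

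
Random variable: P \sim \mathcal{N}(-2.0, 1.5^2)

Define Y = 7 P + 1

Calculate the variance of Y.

For Y = aP + b: Var(Y) = a² * Var(P)
Var(P) = 1.5^2 = 2.25
Var(Y) = 7² * 2.25 = 49 * 2.25 = 110.25

110.25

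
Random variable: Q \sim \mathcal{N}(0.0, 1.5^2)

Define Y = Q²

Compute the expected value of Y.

Using E[X²] = Var(X) + (E[X])²:
E[Q] = 0
Var(Q) = 1.5^2 = 2.25
E[Q²] = 2.25 + 0² = 2.25 + 0 = 2.25

2.25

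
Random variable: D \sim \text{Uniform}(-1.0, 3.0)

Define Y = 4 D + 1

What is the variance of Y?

For Y = aD + b: Var(Y) = a² * Var(D)
Var(D) = (3 + 1)^2/12 = 1.3333333
Var(Y) = 4² * 1.3333333 = 16 * 1.3333333 = 21.333333

21.333333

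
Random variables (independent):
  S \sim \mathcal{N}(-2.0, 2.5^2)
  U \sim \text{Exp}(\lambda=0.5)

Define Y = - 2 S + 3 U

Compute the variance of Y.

For independent RVs: Var(aX + bY) = a²Var(X) + b²Var(Y)
Var(S) = 6.25
Var(U) = 4
Var(Y) = (-2)²*6.25 + 3²*4
= 4*6.25 + 9*4 = 61

61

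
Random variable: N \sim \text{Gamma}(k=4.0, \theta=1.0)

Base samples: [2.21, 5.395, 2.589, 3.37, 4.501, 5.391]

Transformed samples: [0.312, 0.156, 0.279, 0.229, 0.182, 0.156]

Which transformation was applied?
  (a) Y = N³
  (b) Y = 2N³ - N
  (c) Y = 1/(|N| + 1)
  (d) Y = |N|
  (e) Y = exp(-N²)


Checking option (c) Y = 1/(|N| + 1):
  N = 2.21 -> Y = 0.312 ✓
  N = 5.395 -> Y = 0.156 ✓
  N = 2.589 -> Y = 0.279 ✓
All samples match this transformation.

(c) 1/(|N| + 1)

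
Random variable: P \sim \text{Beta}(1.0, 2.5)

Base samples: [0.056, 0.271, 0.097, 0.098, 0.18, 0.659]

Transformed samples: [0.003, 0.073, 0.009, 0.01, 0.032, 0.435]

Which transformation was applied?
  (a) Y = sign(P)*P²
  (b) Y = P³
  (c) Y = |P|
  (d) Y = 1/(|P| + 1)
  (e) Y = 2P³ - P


Checking option (a) Y = sign(P)*P²:
  P = 0.056 -> Y = 0.003 ✓
  P = 0.271 -> Y = 0.073 ✓
  P = 0.097 -> Y = 0.009 ✓
All samples match this transformation.

(a) sign(P)*P²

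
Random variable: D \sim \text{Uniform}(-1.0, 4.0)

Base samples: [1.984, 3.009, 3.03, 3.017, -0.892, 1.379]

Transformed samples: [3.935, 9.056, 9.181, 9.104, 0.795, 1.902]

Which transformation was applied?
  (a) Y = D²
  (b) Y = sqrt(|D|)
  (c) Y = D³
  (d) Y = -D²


Checking option (a) Y = D²:
  D = 1.984 -> Y = 3.935 ✓
  D = 3.009 -> Y = 9.056 ✓
  D = 3.03 -> Y = 9.181 ✓
All samples match this transformation.

(a) D²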